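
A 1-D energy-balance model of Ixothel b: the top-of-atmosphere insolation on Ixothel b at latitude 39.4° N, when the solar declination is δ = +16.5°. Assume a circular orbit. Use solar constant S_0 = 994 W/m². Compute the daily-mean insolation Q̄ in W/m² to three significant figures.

cos h₀ = −tan(+39.4°) tan(+16.500°) = -0.2433, h₀ = 1.8166 rad.
Bracket: h₀ sin ϕ sin δ + cos ϕ cos δ sin h₀ = 1.8166×0.63473×0.28402 + 0.77273×0.95882×0.96995 = 0.327489 + 0.718645 = 1.046134.
Q̄ = (S_0/π) × [bracket] = (994/π) × 1.046134 = 331.0 W/m².

Q̄ ≈ 331 W/m²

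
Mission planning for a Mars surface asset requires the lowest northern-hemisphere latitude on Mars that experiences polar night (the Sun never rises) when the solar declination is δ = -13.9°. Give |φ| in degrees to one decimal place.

|φ| = 76.1°

Polar night requires cos H₀ = −tan φ tan δ ≥ 1, i.e. tan φ tan δ ≤ −1.
The boundary is |tan φ| · |tan δ| = 1, so |φ| = 90° − |δ| = 90° − 13.9° = 76.1° in the northern hemisphere.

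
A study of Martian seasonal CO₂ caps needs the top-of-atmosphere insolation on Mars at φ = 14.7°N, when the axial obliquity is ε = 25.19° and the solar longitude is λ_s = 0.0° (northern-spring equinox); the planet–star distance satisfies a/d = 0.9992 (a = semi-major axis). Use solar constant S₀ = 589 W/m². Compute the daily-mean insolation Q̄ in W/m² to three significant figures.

Q̄ ≈ 181 W/m²

Solar declination: sin δ = sin ε · sin λ_s = sin 25.19° × sin 0.0° = 0.00000, so δ = +0.000°.
cos H₀ = −tan(+14.7°) tan(+0.000°) = -0.0000, H₀ = 1.5708 rad.
Bracket: H₀ sin φ sin δ + cos φ cos δ sin H₀ = 1.5708×0.25376×0.00000 + 0.96727×1.00000×1.00000 = 0.000000 + 0.967270 = 0.967270.
Inverse-square distance factor (a/d)² = 0.9992² = 0.998401.
Q̄ = (S₀/π) × 0.998401 × [bracket] = (589/π) × 0.998401 × 0.967270 = 181.1 W/m².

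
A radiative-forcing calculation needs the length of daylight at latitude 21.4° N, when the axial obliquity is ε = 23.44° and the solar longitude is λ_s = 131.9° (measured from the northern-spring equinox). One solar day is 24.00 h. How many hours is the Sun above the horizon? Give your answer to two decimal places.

12.93 h

Solar declination: sin δ = sin ε · sin λ_s = sin 23.44° × sin 131.9° = 0.29608, so δ = +17.222°.
cos H₀ = −tan φ · tan δ = −tan(+21.4°) × tan(+17.222°) = -0.1215, so H₀ = 1.6926 rad = 96.98°.
Daylight = 2H₀/(2π) × 24.00 h = (1.6926/π) × 24.00 = 12.93 h.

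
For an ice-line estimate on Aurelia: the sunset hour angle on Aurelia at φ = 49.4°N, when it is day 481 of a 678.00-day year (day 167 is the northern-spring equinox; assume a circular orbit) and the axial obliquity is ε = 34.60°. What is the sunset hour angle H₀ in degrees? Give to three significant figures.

H₀ = 98.8°

Solar longitude: λ_s = 360° × (481 − 167)/678.00 = 166.726°.
sin δ = sin 34.60° × sin 166.726° = 0.13038, so δ = +7.492°.
cos H₀ = −tan φ · tan δ = −tan(+49.4°) × tan(+7.492°) = -0.1534, so H₀ = 1.7248 rad = 98.83°.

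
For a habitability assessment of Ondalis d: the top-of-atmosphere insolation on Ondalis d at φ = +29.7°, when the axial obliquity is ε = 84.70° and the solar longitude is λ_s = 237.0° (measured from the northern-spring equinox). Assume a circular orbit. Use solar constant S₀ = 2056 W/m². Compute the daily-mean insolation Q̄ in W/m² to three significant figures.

Solar declination: sin δ = sin ε · sin λ_s = sin 84.70° × sin 237.0° = -0.83508, so δ = -56.625°.
cos H₀ = −tan(+29.7°) tan(-56.625°) = 0.8659, H₀ = 0.5239 rad.
Bracket: H₀ sin φ sin δ + cos φ cos δ sin H₀ = 0.5239×0.49546×-0.83508 + 0.86863×0.55012×0.50030 = -0.216763 + 0.239069 = 0.022306.
Q̄ = (S₀/π) × [bracket] = (2056/π) × 0.022306 = 14.60 W/m².

Q̄ ≈ 14.6 W/m²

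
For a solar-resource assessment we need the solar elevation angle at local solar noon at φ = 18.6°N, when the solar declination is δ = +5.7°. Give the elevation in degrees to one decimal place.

At local noon the hour angle is zero, so the zenith angle equals |φ − δ| = |+18.6° − (+5.700°)| = 12.900°.
Elevation = 90° − 12.900° = 77.1°.

77.1°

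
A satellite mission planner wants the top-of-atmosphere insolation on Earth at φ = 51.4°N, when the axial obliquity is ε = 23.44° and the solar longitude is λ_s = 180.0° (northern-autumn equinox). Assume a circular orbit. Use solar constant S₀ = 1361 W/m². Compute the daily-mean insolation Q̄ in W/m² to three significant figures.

Solar declination: sin δ = sin ε · sin λ_s = sin 23.44° × sin 180.0° = 0.00000, so δ = +0.000°.
cos H₀ = −tan(+51.4°) tan(+0.000°) = -0.0000, H₀ = 1.5708 rad.
Bracket: H₀ sin φ sin δ + cos φ cos δ sin H₀ = 1.5708×0.78152×0.00000 + 0.62388×1.00000×1.00000 = 0.000000 + 0.623880 = 0.623880.
Q̄ = (S₀/π) × [bracket] = (1361/π) × 0.623880 = 270.3 W/m².

Q̄ ≈ 270 W/m²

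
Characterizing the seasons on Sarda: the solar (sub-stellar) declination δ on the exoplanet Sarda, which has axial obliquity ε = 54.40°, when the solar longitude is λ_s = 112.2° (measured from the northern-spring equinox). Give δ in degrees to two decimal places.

sin δ = sin ε · sin λ_s = sin 54.40° × sin 112.2° = 0.752826.
δ = arcsin(0.752826) = +48.84°.

δ = +48.84°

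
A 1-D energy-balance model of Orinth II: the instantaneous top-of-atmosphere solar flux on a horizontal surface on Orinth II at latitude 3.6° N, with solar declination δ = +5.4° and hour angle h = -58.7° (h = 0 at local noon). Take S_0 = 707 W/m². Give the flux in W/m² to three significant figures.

cos θ_z = sin ϕ sin δ + cos ϕ cos δ cos h = 0.005909 + 0.516193 = 0.522102.
Flux = S_0 · cos θ_z = 707 × 0.522102 = 369.1 W/m².

369 W/m²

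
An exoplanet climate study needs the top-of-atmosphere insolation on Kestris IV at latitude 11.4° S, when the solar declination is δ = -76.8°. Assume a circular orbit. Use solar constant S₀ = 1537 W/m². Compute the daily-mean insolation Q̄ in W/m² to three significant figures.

Q̄ ≈ 301 W/m²

cos H₀ = −tan(-11.4°) tan(-76.800°) = -0.8597, H₀ = 2.6054 rad.
Bracket: H₀ sin φ sin δ + cos φ cos δ sin H₀ = 2.6054×-0.19766×-0.97358 + 0.98027×0.22835×0.51084 = 0.501378 + 0.114349 = 0.615727.
Q̄ = (S₀/π) × [bracket] = (1537/π) × 0.615727 = 301.2 W/m².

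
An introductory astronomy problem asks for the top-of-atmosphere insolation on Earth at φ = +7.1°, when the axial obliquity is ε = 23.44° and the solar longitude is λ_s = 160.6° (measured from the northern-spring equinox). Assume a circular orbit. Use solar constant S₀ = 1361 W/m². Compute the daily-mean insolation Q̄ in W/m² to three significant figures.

Solar declination: sin δ = sin ε · sin λ_s = sin 23.44° × sin 160.6° = 0.13213, so δ = +7.593°.
cos H₀ = −tan(+7.1°) tan(+7.593°) = -0.0166, H₀ = 1.5874 rad.
Bracket: H₀ sin φ sin δ + cos φ cos δ sin H₀ = 1.5874×0.12360×0.13213 + 0.99233×0.99123×0.99986 = 0.025924 + 0.983490 = 1.009414.
Q̄ = (S₀/π) × [bracket] = (1361/π) × 1.009414 = 437.3 W/m².

Q̄ ≈ 437 W/m²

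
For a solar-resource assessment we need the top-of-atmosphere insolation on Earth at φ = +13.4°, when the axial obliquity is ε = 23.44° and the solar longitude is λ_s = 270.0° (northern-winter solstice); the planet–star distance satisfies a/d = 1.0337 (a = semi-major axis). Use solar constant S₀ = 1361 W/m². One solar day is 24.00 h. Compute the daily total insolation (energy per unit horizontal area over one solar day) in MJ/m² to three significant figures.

Solar declination: sin δ = sin ε · sin λ_s = sin 23.44° × sin 270.0° = -0.39779, so δ = -23.440°.
cos H₀ = −tan(+13.4°) tan(-23.440°) = 0.1033, H₀ = 1.4673 rad.
Bracket: H₀ sin φ sin δ + cos φ cos δ sin H₀ = 1.4673×0.23175×-0.39779 + 0.97278×0.91748×0.99465 = -0.135267 + 0.887731 = 0.752464.
Inverse-square distance factor (a/d)² = 1.0337² = 1.068536.
Q̄ = (S₀/π) × 1.068536 × [bracket] = (1361/π) × 1.068536 × 0.752464 = 348.32 W/m².
Daily total = Q̄ × 24.00 h × 3600 s/h = 348.32 × 24.00 × 3600 / 10⁶ = 30.09 MJ/m².

30.1 MJ/m²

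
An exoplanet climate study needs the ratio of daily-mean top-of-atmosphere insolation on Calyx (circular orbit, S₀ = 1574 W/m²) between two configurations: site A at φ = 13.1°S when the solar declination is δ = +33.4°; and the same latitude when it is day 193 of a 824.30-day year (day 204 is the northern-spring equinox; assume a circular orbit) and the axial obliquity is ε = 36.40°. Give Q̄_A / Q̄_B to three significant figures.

— Configuration A (φ=-13.1°):
cos H₀ = −tan(-13.1°) tan(+33.400°) = 0.1534, H₀ = 1.4167 rad.
Bracket: H₀ sin φ sin δ + cos φ cos δ sin H₀ = 1.4167×-0.22665×0.55048 + 0.97398×0.83485×0.98816 = -0.176756 + 0.803500 = 0.626744.
Q̄ = (S₀/π) × [bracket] = (1574/π) × 0.626744 = 314.01 W/m².
— Configuration B (φ=-13.1°):
Solar longitude: λ_s = 360° × (193 − 204)/824.30 = -4.804°, i.e. -4.804° + 360° = 355.196°.
sin δ = sin 36.40° × sin 355.196° = -0.04970, so δ = -2.849°.
cos H₀ = −tan(-13.1°) tan(-2.849°) = -0.0116, H₀ = 1.5824 rad.
Bracket: H₀ sin φ sin δ + cos φ cos δ sin H₀ = 1.5824×-0.22665×-0.04970 + 0.97398×0.99876×0.99993 = 0.017825 + 0.972704 = 0.990529.
Q̄ = (S₀/π) × [bracket] = (1574/π) × 0.990529 = 496.27 W/m².
Ratio Q̄_A / Q̄_B = 314.01 / 496.27 = 0.6327.

Q̄_A / Q̄_B ≈ 0.633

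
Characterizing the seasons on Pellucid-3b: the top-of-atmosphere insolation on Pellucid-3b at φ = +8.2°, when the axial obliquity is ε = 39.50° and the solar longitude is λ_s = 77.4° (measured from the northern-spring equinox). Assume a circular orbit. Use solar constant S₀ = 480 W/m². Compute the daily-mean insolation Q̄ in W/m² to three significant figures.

Solar declination: sin δ = sin ε · sin λ_s = sin 39.50° × sin 77.4° = 0.62076, so δ = +38.372°.
cos H₀ = −tan(+8.2°) tan(+38.372°) = -0.1141, H₀ = 1.6851 rad.
Bracket: H₀ sin φ sin δ + cos φ cos δ sin H₀ = 1.6851×0.14263×0.62076 + 0.98978×0.78400×0.99347 = 0.149197 + 0.770920 = 0.920117.
Q̄ = (S₀/π) × [bracket] = (480/π) × 0.920117 = 140.6 W/m².

Q̄ ≈ 141 W/m²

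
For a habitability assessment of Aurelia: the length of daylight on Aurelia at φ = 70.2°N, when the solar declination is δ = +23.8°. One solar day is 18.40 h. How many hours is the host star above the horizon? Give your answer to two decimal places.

18.40 h

Sunrise equation: cos H₀ = −tan φ · tan δ = -1.2251 ≤ −1, so the host star never sets (polar day) and H₀ = π.
Daylight = 2H₀/(2π) × 18.40 h = (3.1416/π) × 18.40 = 18.40 h.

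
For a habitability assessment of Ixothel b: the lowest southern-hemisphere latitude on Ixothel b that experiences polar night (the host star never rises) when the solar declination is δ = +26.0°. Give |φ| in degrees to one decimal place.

Polar night requires cos H₀ = −tan φ tan δ ≥ 1, i.e. tan φ tan δ ≤ −1.
The boundary is |tan φ| · |tan δ| = 1, so |φ| = 90° − |δ| = 90° − 26.0° = 64.0° in the southern hemisphere.

|φ| = 64.0°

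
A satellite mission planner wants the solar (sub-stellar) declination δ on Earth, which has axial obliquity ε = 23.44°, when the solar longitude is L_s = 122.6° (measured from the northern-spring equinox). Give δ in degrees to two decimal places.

δ = +19.58°

sin δ = sin ε · sin L_s = sin 23.44° × sin 122.6° = 0.335118.
δ = arcsin(0.335118) = +19.58°.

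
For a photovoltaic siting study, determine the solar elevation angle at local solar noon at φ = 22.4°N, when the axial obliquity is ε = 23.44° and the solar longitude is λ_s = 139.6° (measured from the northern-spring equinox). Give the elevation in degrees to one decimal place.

82.5°

Solar declination: sin δ = sin ε · sin λ_s = sin 23.44° × sin 139.6° = 0.25781, so δ = +14.940°.
At local noon the hour angle is zero, so the zenith angle equals |φ − δ| = |+22.4° − (+14.940°)| = 7.460°.
Elevation = 90° − 7.460° = 82.5°.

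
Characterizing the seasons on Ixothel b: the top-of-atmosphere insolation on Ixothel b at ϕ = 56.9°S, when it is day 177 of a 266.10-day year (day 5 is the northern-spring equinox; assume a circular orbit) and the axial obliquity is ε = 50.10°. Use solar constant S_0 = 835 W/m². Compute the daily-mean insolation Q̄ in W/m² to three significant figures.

Q̄ ≈ 427 W/m²

Solar longitude: L_s = 360° × (177 − 5)/266.10 = 232.694°.
sin δ = sin 50.10° × sin 232.694° = -0.61021, so δ = -37.605°.
cos h₀ = −tan(-56.9°) tan(-37.605°) = -1.1816 ≤ −1 ⇒ polar day, h₀ = π.
Bracket: h₀ sin ϕ sin δ + cos ϕ cos δ sin h₀ = 3.1416×-0.83772×-0.61021 + 0.54610×0.79224×0.00000 = 1.605939 + 0.000000 = 1.605939.
Q̄ = (S_0/π) × [bracket] = (835/π) × 1.605939 = 426.8 W/m².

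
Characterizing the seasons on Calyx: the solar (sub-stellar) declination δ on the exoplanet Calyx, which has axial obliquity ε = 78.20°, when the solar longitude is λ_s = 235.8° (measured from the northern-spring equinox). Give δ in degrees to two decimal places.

δ = -54.06°

sin δ = sin ε · sin λ_s = sin 78.20° × sin 235.8° = -0.809602.
δ = arcsin(-0.809602) = -54.06°.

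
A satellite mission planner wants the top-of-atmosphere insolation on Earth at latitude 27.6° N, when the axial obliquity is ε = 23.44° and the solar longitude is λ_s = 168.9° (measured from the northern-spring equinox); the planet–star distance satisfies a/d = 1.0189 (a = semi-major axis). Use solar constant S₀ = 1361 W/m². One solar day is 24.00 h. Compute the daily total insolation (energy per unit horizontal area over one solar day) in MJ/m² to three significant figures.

36.5 MJ/m²

Solar declination: sin δ = sin ε · sin λ_s = sin 23.44° × sin 168.9° = 0.07658, so δ = +4.392°.
cos H₀ = −tan(+27.6°) tan(+4.392°) = -0.0402, H₀ = 1.6110 rad.
Bracket: H₀ sin φ sin δ + cos φ cos δ sin H₀ = 1.6110×0.46330×0.07658 + 0.88620×0.99706×0.99919 = 0.057157 + 0.882879 = 0.940036.
Inverse-square distance factor (a/d)² = 1.0189² = 1.038157.
Q̄ = (S₀/π) × 1.038157 × [bracket] = (1361/π) × 1.038157 × 0.940036 = 422.78 W/m².
Daily total = Q̄ × 24.00 h × 3600 s/h = 422.78 × 24.00 × 3600 / 10⁶ = 36.53 MJ/m².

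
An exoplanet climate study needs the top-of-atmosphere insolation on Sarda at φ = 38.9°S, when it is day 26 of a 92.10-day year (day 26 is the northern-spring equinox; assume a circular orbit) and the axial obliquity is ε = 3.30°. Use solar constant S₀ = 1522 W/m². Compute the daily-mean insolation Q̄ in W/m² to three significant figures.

Solar longitude: λ_s = 360° × (26 − 26)/92.10 = 0.000°.
sin δ = sin 3.30° × sin 0.000° = 0.00000, so δ = +0.000°.
cos H₀ = −tan(-38.9°) tan(+0.000°) = 0.0000, H₀ = 1.5708 rad.
Bracket: H₀ sin φ sin δ + cos φ cos δ sin H₀ = 1.5708×-0.62796×0.00000 + 0.77824×1.00000×1.00000 = -0.000000 + 0.778240 = 0.778240.
Q̄ = (S₀/π) × [bracket] = (1522/π) × 0.778240 = 377.0 W/m².

Q̄ ≈ 377 W/m²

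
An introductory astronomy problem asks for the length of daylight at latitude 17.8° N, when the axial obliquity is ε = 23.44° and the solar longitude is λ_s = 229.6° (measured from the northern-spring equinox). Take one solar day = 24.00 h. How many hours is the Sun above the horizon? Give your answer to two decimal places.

11.22 h

Solar declination: sin δ = sin ε · sin λ_s = sin 23.44° × sin 229.6° = -0.30293, so δ = -17.634°.
cos H₀ = −tan φ · tan δ = −tan(+17.8°) × tan(-17.634°) = 0.1021, so H₀ = 1.4686 rad = 84.14°.
Daylight = 2H₀/(2π) × 24.00 h = (1.4686/π) × 24.00 = 11.22 h.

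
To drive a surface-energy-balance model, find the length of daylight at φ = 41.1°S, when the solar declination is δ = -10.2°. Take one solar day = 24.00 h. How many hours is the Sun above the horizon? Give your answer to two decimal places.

cos H₀ = −tan φ · tan δ = −tan(-41.1°) × tan(-10.200°) = -0.1570, so H₀ = 1.7284 rad = 99.03°.
Daylight = 2H₀/(2π) × 24.00 h = (1.7284/π) × 24.00 = 13.20 h.

13.20 h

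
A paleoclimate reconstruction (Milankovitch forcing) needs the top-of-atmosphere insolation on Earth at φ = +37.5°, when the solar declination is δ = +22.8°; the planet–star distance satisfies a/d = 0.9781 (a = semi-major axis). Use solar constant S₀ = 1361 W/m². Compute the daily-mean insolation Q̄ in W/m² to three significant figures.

Q̄ ≈ 473 W/m²

cos H₀ = −tan(+37.5°) tan(+22.800°) = -0.3226, H₀ = 1.8992 rad.
Bracket: H₀ sin φ sin δ + cos φ cos δ sin H₀ = 1.8992×0.60876×0.38752 + 0.79335×0.92186×0.94655 = 0.448034 + 0.692267 = 1.140301.
Inverse-square distance factor (a/d)² = 0.9781² = 0.956680.
Q̄ = (S₀/π) × 0.956680 × [bracket] = (1361/π) × 0.956680 × 1.140301 = 472.6 W/m².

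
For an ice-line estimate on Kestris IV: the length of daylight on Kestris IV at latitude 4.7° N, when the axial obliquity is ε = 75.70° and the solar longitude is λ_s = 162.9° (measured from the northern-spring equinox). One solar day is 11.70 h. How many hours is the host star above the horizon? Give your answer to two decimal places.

Solar declination: sin δ = sin ε · sin λ_s = sin 75.70° × sin 162.9° = 0.28493, so δ = +16.555°.
cos H₀ = −tan φ · tan δ = −tan(+4.7°) × tan(+16.555°) = -0.0244, so H₀ = 1.5952 rad = 91.40°.
Daylight = 2H₀/(2π) × 11.70 h = (1.5952/π) × 11.70 = 5.94 h.

5.94 h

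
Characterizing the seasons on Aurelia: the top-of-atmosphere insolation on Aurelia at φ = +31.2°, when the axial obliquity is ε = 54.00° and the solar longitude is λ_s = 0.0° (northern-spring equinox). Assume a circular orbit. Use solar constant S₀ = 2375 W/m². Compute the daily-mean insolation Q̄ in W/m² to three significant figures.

Q̄ ≈ 647 W/m²

Solar declination: sin δ = sin ε · sin λ_s = sin 54.00° × sin 0.0° = 0.00000, so δ = +0.000°.
cos H₀ = −tan(+31.2°) tan(+0.000°) = -0.0000, H₀ = 1.5708 rad.
Bracket: H₀ sin φ sin δ + cos φ cos δ sin H₀ = 1.5708×0.51803×0.00000 + 0.85536×1.00000×1.00000 = 0.000000 + 0.855360 = 0.855360.
Q̄ = (S₀/π) × [bracket] = (2375/π) × 0.855360 = 646.6 W/m².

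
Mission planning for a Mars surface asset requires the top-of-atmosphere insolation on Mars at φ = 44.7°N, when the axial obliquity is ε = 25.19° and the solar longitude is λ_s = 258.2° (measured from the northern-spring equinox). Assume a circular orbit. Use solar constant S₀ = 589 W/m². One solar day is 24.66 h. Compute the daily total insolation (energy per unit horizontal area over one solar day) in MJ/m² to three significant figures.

Solar declination: sin δ = sin ε · sin λ_s = sin 25.19° × sin 258.2° = -0.41663, so δ = -24.622°.
cos H₀ = −tan(+44.7°) tan(-24.622°) = 0.4535, H₀ = 1.1001 rad.
Bracket: H₀ sin φ sin δ + cos φ cos δ sin H₀ = 1.1001×0.70339×-0.41663 + 0.71080×0.90908×0.89125 = -0.322388 + 0.575903 = 0.253515.
Q̄ = (S₀/π) × [bracket] = (589/π) × 0.253515 = 47.530 W/m².
Daily total = Q̄ × 24.66 h × 3600 s/h = 47.530 × 24.66 × 3600 / 10⁶ = 4.220 MJ/m².

4.22 MJ/m²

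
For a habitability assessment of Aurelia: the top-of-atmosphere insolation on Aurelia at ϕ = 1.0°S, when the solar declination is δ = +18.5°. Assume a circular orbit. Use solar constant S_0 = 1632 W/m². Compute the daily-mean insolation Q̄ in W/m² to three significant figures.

cos h₀ = −tan(-1.0°) tan(+18.500°) = 0.0058, h₀ = 1.5650 rad.
Bracket: h₀ sin ϕ sin δ + cos ϕ cos δ sin h₀ = 1.5650×-0.01745×0.31730 + 0.99985×0.94832×0.99998 = -0.008665 + 0.948159 = 0.939494.
Q̄ = (S_0/π) × [bracket] = (1632/π) × 0.939494 = 488.0 W/m².

Q̄ ≈ 488 W/m²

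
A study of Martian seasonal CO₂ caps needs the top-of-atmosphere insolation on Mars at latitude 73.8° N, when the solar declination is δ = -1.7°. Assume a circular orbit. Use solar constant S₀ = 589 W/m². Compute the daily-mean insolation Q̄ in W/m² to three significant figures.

cos H₀ = −tan(+73.8°) tan(-1.700°) = 0.1022, H₀ = 1.4685 rad.
Bracket: H₀ sin φ sin δ + cos φ cos δ sin H₀ = 1.4685×0.96029×-0.02967 + 0.27899×0.99956×0.99477 = -0.041840 + 0.277409 = 0.235569.
Q̄ = (S₀/π) × [bracket] = (589/π) × 0.235569 = 44.17 W/m².

Q̄ ≈ 44.2 W/m²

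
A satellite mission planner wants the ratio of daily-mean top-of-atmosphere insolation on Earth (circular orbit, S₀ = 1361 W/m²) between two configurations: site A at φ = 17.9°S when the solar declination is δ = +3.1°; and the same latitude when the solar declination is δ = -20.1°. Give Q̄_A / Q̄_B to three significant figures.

— Configuration A (φ=-17.9°):
cos H₀ = −tan(-17.9°) tan(+3.100°) = 0.0175, H₀ = 1.5533 rad.
Bracket: H₀ sin φ sin δ + cos φ cos δ sin H₀ = 1.5533×-0.30736×0.05408 + 0.95159×0.99854×0.99985 = -0.025819 + 0.950058 = 0.924239.
Q̄ = (S₀/π) × [bracket] = (1361/π) × 0.924239 = 400.40 W/m².
— Configuration B (φ=-17.9°):
cos H₀ = −tan(-17.9°) tan(-20.100°) = -0.1182, H₀ = 1.6893 rad.
Bracket: H₀ sin φ sin δ + cos φ cos δ sin H₀ = 1.6893×-0.30736×-0.34366 + 0.95159×0.93909×0.99299 = 0.178436 + 0.887364 = 1.065800.
Q̄ = (S₀/π) × [bracket] = (1361/π) × 1.065800 = 461.73 W/m².
Ratio Q̄_A / Q̄_B = 400.40 / 461.73 = 0.8672.

Q̄_A / Q̄_B ≈ 0.867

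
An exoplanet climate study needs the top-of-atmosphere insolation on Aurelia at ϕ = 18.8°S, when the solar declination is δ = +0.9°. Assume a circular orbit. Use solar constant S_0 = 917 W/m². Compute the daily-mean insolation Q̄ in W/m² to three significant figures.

cos h₀ = −tan(-18.8°) tan(+0.900°) = 0.0053, h₀ = 1.5654 rad.
Bracket: h₀ sin ϕ sin δ + cos ϕ cos δ sin h₀ = 1.5654×-0.32227×0.01571 + 0.94665×0.99988×0.99999 = -0.007925 + 0.946527 = 0.938602.
Q̄ = (S_0/π) × [bracket] = (917/π) × 0.938602 = 274.0 W/m².

Q̄ ≈ 274 W/m²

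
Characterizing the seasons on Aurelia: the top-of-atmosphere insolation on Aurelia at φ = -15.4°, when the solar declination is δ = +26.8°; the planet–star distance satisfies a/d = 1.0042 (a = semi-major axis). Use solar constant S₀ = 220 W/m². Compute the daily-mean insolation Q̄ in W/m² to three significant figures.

cos H₀ = −tan(-15.4°) tan(+26.800°) = 0.1391, H₀ = 1.4312 rad.
Bracket: H₀ sin φ sin δ + cos φ cos δ sin H₀ = 1.4312×-0.26556×0.45088 + 0.96410×0.89259×0.99027 = -0.171366 + 0.852173 = 0.680807.
Inverse-square distance factor (a/d)² = 1.0042² = 1.008418.
Q̄ = (S₀/π) × 1.008418 × [bracket] = (220/π) × 1.008418 × 0.680807 = 48.08 W/m².

Q̄ ≈ 48.1 W/m²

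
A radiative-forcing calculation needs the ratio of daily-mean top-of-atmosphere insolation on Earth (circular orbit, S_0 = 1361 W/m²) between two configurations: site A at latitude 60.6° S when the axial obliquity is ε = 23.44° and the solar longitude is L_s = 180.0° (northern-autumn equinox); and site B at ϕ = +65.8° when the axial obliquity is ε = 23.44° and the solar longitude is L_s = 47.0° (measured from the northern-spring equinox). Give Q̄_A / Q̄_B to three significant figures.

Q̄_A / Q̄_B ≈ 0.544

— Configuration A (ϕ=-60.6°):
Solar declination: sin δ = sin ε · sin L_s = sin 23.44° × sin 180.0° = 0.00000, so δ = +0.000°.
cos h₀ = −tan(-60.6°) tan(+0.000°) = 0.0000, h₀ = 1.5708 rad.
Bracket: h₀ sin ϕ sin δ + cos ϕ cos δ sin h₀ = 1.5708×-0.87121×0.00000 + 0.49090×1.00000×1.00000 = -0.000000 + 0.490900 = 0.490900.
Q̄ = (S_0/π) × [bracket] = (1361/π) × 0.490900 = 212.67 W/m².
— Configuration B (ϕ=+65.8°):
Solar declination: sin δ = sin ε · sin L_s = sin 23.44° × sin 47.0° = 0.29092, so δ = +16.913°.
cos h₀ = −tan(+65.8°) tan(+16.913°) = -0.6766, h₀ = 2.3139 rad.
Bracket: h₀ sin ϕ sin δ + cos ϕ cos δ sin h₀ = 2.3139×0.91212×0.29092 + 0.40992×0.95675×0.73635 = 0.614003 + 0.288790 = 0.902793.
Q̄ = (S_0/π) × [bracket] = (1361/π) × 0.902793 = 391.11 W/m².
Ratio Q̄_A / Q̄_B = 212.67 / 391.11 = 0.5438.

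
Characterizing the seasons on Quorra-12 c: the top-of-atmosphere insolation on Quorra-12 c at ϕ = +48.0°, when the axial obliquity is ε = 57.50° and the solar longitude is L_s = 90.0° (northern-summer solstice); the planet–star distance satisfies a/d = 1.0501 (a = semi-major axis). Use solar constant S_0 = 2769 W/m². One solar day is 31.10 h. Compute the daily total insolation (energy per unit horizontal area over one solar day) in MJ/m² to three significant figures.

Solar declination: sin δ = sin ε · sin L_s = sin 57.50° × sin 90.0° = 0.84339, so δ = +57.500°.
cos h₀ = −tan(+48.0°) tan(+57.500°) = -1.7433 ≤ −1 ⇒ polar day, h₀ = π.
Bracket: h₀ sin ϕ sin δ + cos ϕ cos δ sin h₀ = 3.1416×0.74314×0.84339 + 0.66913×0.53730×0.00000 = 1.969019 + 0.000000 = 1.969019.
Inverse-square distance factor (a/d)² = 1.0501² = 1.102710.
Q̄ = (S_0/π) × 1.102710 × [bracket] = (2769/π) × 1.102710 × 1.969019 = 1913.7 W/m².
Daily total = Q̄ × 31.10 h × 3600 s/h = 1913.7 × 31.10 × 3600 / 10⁶ = 214.3 MJ/m².

214 MJ/m²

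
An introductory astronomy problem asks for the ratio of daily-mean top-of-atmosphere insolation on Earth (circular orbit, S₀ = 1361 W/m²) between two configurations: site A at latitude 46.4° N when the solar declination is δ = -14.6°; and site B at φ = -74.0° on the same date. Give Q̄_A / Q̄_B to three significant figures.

— Configuration A (φ=+46.4°):
cos H₀ = −tan(+46.4°) tan(-14.600°) = 0.2735, H₀ = 1.2937 rad.
Bracket: H₀ sin φ sin δ + cos φ cos δ sin H₀ = 1.2937×0.72417×-0.25207 + 0.68962×0.96771×0.96186 = -0.236154 + 0.641899 = 0.405745.
Q̄ = (S₀/π) × [bracket] = (1361/π) × 0.405745 = 175.78 W/m².
— Configuration B (φ=-74.0°):
cos H₀ = −tan(-74.0°) tan(-14.600°) = -0.9084, H₀ = 2.7102 rad.
Bracket: H₀ sin φ sin δ + cos φ cos δ sin H₀ = 2.7102×-0.96126×-0.25207 + 0.27564×0.96771×0.41809 = 0.656694 + 0.111521 = 0.768215.
Q̄ = (S₀/π) × [bracket] = (1361/π) × 0.768215 = 332.81 W/m².
Ratio Q̄_A / Q̄_B = 175.78 / 332.81 = 0.5282.

Q̄_A / Q̄_B ≈ 0.528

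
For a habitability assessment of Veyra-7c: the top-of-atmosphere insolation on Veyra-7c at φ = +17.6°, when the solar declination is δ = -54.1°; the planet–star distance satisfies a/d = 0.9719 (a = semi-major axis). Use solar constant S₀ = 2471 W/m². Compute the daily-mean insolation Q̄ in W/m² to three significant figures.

cos H₀ = −tan(+17.6°) tan(-54.100°) = 0.4382, H₀ = 1.1172 rad.
Bracket: H₀ sin φ sin δ + cos φ cos δ sin H₀ = 1.1172×0.30237×-0.81004 + 0.95319×0.58637×0.89887 = -0.273638 + 0.502398 = 0.228760.
Inverse-square distance factor (a/d)² = 0.9719² = 0.944590.
Q̄ = (S₀/π) × 0.944590 × [bracket] = (2471/π) × 0.944590 × 0.228760 = 170.0 W/m².

Q̄ ≈ 170 W/m²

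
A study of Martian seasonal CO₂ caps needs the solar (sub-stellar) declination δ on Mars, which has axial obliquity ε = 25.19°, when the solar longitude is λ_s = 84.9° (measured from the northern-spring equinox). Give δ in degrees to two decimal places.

δ = +25.08°

sin δ = sin ε · sin λ_s = sin 25.19° × sin 84.9° = 0.423936.
δ = arcsin(0.423936) = +25.08°.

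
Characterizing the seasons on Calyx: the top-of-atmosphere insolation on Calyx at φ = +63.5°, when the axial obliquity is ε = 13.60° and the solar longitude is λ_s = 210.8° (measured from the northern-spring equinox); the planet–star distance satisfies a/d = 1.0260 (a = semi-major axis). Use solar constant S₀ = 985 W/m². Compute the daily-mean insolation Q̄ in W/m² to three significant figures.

Q̄ ≈ 94.7 W/m²

Solar declination: sin δ = sin ε · sin λ_s = sin 13.60° × sin 210.8° = -0.12040, so δ = -6.915°.
cos H₀ = −tan(+63.5°) tan(-6.915°) = 0.2433, H₀ = 1.3251 rad.
Bracket: H₀ sin φ sin δ + cos φ cos δ sin H₀ = 1.3251×0.89493×-0.12040 + 0.44620×0.99273×0.96996 = -0.142779 + 0.429650 = 0.286871.
Inverse-square distance factor (a/d)² = 1.0260² = 1.052676.
Q̄ = (S₀/π) × 1.052676 × [bracket] = (985/π) × 1.052676 × 0.286871 = 94.68 W/m².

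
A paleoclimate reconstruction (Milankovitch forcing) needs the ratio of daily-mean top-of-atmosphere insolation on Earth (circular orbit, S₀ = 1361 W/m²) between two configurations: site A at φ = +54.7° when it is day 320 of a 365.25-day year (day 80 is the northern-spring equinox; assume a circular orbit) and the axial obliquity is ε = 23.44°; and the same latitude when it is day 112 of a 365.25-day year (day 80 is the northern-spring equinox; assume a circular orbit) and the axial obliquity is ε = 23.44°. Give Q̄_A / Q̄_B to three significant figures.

Q̄_A / Q̄_B ≈ 0.220

— Configuration A (φ=+54.7°):
Solar longitude: λ_s = 360° × (320 − 80)/365.25 = 236.550°.
sin δ = sin 23.44° × sin 236.550° = -0.33190, so δ = -19.384°.
cos H₀ = −tan(+54.7°) tan(-19.384°) = 0.4969, H₀ = 1.0507 rad.
Bracket: H₀ sin φ sin δ + cos φ cos δ sin H₀ = 1.0507×0.81614×-0.33190 + 0.57786×0.94331×0.86779 = -0.284610 + 0.473033 = 0.188423.
Q̄ = (S₀/π) × [bracket] = (1361/π) × 0.188423 = 81.629 W/m².
— Configuration B (φ=+54.7°):
Solar longitude: λ_s = 360° × (112 − 80)/365.25 = 31.540°.
sin δ = sin 23.44° × sin 31.540° = 0.20808, so δ = +12.010°.
cos H₀ = −tan(+54.7°) tan(+12.010°) = -0.3005, H₀ = 1.8760 rad.
Bracket: H₀ sin φ sin δ + cos φ cos δ sin H₀ = 1.8760×0.81614×0.20808 + 0.57786×0.97811×0.95379 = 0.318587 + 0.539092 = 0.857679.
Q̄ = (S₀/π) × [bracket] = (1361/π) × 0.857679 = 371.56 W/m².
Ratio Q̄_A / Q̄_B = 81.629 / 371.56 = 0.2197.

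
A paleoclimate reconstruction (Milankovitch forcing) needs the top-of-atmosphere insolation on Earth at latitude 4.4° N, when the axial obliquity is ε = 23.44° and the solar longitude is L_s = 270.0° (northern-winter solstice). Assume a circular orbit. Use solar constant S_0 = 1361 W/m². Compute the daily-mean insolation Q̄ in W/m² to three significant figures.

Solar declination: sin δ = sin ε · sin L_s = sin 23.44° × sin 270.0° = -0.39779, so δ = -23.440°.
cos h₀ = −tan(+4.4°) tan(-23.440°) = 0.0334, h₀ = 1.5374 rad.
Bracket: h₀ sin ϕ sin δ + cos ϕ cos δ sin h₀ = 1.5374×0.07672×-0.39779 + 0.99705×0.91748×0.99944 = -0.046919 + 0.914261 = 0.867342.
Q̄ = (S_0/π) × [bracket] = (1361/π) × 0.867342 = 375.7 W/m².

Q̄ ≈ 376 W/m²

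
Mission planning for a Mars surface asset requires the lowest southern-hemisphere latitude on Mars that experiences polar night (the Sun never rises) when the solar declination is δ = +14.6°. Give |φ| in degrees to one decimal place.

|φ| = 75.4°

Polar night requires cos H₀ = −tan φ tan δ ≥ 1, i.e. tan φ tan δ ≤ −1.
The boundary is |tan φ| · |tan δ| = 1, so |φ| = 90° − |δ| = 90° − 14.6° = 75.4° in the southern hemisphere.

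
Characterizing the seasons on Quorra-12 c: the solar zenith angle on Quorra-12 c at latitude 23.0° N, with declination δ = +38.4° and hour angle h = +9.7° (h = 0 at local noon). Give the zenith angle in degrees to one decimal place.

θ_z = 17.5°

cos θ_z = sin ϕ sin δ + cos ϕ cos δ cos h = 0.242702 + 0.711080 = 0.953782.
θ_z = arccos(0.953782) = 17.5°.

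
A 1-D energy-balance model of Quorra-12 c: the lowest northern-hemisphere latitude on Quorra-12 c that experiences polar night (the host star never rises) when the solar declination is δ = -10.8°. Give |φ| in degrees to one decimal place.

|φ| = 79.2°

Polar night requires cos H₀ = −tan φ tan δ ≥ 1, i.e. tan φ tan δ ≤ −1.
The boundary is |tan φ| · |tan δ| = 1, so |φ| = 90° − |δ| = 90° − 10.8° = 79.2° in the northern hemisphere.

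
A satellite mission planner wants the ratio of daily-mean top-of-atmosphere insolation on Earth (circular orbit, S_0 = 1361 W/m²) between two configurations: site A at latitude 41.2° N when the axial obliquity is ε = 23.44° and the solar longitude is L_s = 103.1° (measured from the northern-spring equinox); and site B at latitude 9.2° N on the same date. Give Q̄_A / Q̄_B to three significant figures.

— Configuration A (ϕ=+41.2°):
Solar declination: sin δ = sin ε · sin L_s = sin 23.44° × sin 103.1° = 0.38744, so δ = +22.795°.
cos h₀ = −tan(+41.2°) tan(+22.795°) = -0.3679, h₀ = 1.9476 rad.
Bracket: h₀ sin ϕ sin δ + cos ϕ cos δ sin h₀ = 1.9476×0.65869×0.38744 + 0.75241×0.92190×0.92986 = 0.497033 + 0.644994 = 1.142027.
Q̄ = (S_0/π) × [bracket] = (1361/π) × 1.142027 = 494.75 W/m².
— Configuration B (ϕ=+9.2°):
cos h₀ = −tan(+9.2°) tan(+22.795°) = -0.0681, h₀ = 1.6389 rad.
Bracket: h₀ sin ϕ sin δ + cos ϕ cos δ sin h₀ = 1.6389×0.15988×0.38744 + 0.98714×0.92190×0.99768 = 0.101520 + 0.907933 = 1.009453.
Q̄ = (S_0/π) × [bracket] = (1361/π) × 1.009453 = 437.31 W/m².
Ratio Q̄_A / Q̄_B = 494.75 / 437.31 = 1.131.

Q̄_A / Q̄_B ≈ 1.13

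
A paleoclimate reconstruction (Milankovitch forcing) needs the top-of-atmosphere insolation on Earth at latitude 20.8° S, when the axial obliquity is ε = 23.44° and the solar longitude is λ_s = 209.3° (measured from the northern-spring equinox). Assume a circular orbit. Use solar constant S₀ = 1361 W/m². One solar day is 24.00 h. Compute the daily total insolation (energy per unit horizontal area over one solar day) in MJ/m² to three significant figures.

38.5 MJ/m²

Solar declination: sin δ = sin ε · sin λ_s = sin 23.44° × sin 209.3° = -0.19467, so δ = -11.225°.
cos H₀ = −tan(-20.8°) tan(-11.225°) = -0.0754, H₀ = 1.6463 rad.
Bracket: H₀ sin φ sin δ + cos φ cos δ sin H₀ = 1.6463×-0.35511×-0.19467 + 0.93483×0.98087×0.99715 = 0.113808 + 0.914333 = 1.028141.
Q̄ = (S₀/π) × [bracket] = (1361/π) × 1.028141 = 445.41 W/m².
Daily total = Q̄ × 24.00 h × 3600 s/h = 445.41 × 24.00 × 3600 / 10⁶ = 38.48 MJ/m².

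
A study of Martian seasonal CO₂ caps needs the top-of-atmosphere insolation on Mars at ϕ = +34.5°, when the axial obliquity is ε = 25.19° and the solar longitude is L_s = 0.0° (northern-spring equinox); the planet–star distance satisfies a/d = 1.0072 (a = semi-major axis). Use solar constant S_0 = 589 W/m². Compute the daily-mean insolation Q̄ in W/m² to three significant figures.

Q̄ ≈ 157 W/m²

Solar declination: sin δ = sin ε · sin L_s = sin 25.19° × sin 0.0° = 0.00000, so δ = +0.000°.
cos h₀ = −tan(+34.5°) tan(+0.000°) = -0.0000, h₀ = 1.5708 rad.
Bracket: h₀ sin ϕ sin δ + cos ϕ cos δ sin h₀ = 1.5708×0.56641×0.00000 + 0.82413×1.00000×1.00000 = 0.000000 + 0.824130 = 0.824130.
Inverse-square distance factor (a/d)² = 1.0072² = 1.014452.
Q̄ = (S_0/π) × 1.014452 × [bracket] = (589/π) × 1.014452 × 0.824130 = 156.7 W/m².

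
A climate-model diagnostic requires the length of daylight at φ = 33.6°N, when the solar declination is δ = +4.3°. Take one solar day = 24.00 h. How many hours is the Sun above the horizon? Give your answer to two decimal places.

cos H₀ = −tan φ · tan δ = −tan(+33.6°) × tan(+4.300°) = -0.0500, so H₀ = 1.6208 rad = 92.86°.
Daylight = 2H₀/(2π) × 24.00 h = (1.6208/π) × 24.00 = 12.38 h.

12.38 h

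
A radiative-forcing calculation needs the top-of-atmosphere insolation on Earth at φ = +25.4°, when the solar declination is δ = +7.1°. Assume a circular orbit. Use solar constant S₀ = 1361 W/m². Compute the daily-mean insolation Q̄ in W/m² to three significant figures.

cos H₀ = −tan(+25.4°) tan(+7.100°) = -0.0591, H₀ = 1.6300 rad.
Bracket: H₀ sin φ sin δ + cos φ cos δ sin H₀ = 1.6300×0.42894×0.12360 + 0.90334×0.99233×0.99825 = 0.086418 + 0.894843 = 0.981261.
Q̄ = (S₀/π) × [bracket] = (1361/π) × 0.981261 = 425.1 W/m².

Q̄ ≈ 425 W/m²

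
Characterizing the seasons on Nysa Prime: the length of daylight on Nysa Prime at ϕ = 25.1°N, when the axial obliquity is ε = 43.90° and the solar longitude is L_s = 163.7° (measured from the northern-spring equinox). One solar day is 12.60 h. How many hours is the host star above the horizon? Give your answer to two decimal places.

6.67 h

Solar declination: sin δ = sin ε · sin L_s = sin 43.90° × sin 163.7° = 0.19461, so δ = +11.222°.
cos h₀ = −tan ϕ · tan δ = −tan(+25.1°) × tan(+11.222°) = -0.0929, so h₀ = 1.6639 rad = 95.33°.
Daylight = 2h₀/(2π) × 12.60 h = (1.6639/π) × 12.60 = 6.67 h.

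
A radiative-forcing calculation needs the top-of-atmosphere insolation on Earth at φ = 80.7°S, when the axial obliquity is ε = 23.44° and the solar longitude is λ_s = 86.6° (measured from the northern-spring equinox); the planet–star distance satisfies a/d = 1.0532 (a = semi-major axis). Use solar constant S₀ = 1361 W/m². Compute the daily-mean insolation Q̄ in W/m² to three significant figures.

Q̄ ≈ 0.00 W/m²

Solar declination: sin δ = sin ε · sin λ_s = sin 23.44° × sin 86.6° = 0.39709, so δ = +23.396°.
cos H₀ = −tan(-80.7°) tan(+23.396°) = 2.6421 ≥ 1 ⇒ polar night, H₀ = 0 and Q̄ = 0.
Inverse-square distance factor (a/d)² = 1.0532² = 1.109230.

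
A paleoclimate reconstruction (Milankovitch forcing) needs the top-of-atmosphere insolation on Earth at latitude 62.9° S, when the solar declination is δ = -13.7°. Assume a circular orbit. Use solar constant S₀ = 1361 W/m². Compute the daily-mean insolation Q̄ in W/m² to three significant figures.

cos H₀ = −tan(-62.9°) tan(-13.700°) = -0.4764, H₀ = 2.0673 rad.
Bracket: H₀ sin φ sin δ + cos φ cos δ sin H₀ = 2.0673×-0.89021×-0.23684 + 0.45554×0.97155×0.87924 = 0.435864 + 0.389134 = 0.824998.
Q̄ = (S₀/π) × [bracket] = (1361/π) × 0.824998 = 357.4 W/m².

Q̄ ≈ 357 W/m²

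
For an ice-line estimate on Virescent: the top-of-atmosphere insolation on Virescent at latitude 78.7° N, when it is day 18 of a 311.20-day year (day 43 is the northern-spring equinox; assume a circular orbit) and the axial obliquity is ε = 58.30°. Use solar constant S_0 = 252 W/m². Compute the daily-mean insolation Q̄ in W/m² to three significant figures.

Solar longitude: L_s = 360° × (18 − 43)/311.20 = -28.920°, i.e. -28.920° + 360° = 331.080°.
sin δ = sin 58.30° × sin 331.080° = -0.41145, so δ = -24.296°.
cos h₀ = −tan(+78.7°) tan(-24.296°) = 2.2592 ≥ 1 ⇒ polar night, h₀ = 0 and Q̄ = 0.

Q̄ ≈ 0.00 W/m²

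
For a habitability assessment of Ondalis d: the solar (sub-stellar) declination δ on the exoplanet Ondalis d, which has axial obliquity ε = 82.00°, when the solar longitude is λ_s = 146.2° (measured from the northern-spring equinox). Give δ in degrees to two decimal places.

δ = +33.43°

sin δ = sin ε · sin λ_s = sin 82.00° × sin 146.2° = 0.550882.
δ = arcsin(0.550882) = +33.43°.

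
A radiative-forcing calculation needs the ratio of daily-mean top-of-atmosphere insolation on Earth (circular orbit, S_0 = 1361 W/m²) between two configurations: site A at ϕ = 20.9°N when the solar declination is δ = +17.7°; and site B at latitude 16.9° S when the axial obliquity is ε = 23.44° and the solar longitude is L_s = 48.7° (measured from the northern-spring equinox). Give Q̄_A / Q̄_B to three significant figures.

Q̄_A / Q̄_B ≈ 1.37

— Configuration A (ϕ=+20.9°):
cos h₀ = −tan(+20.9°) tan(+17.700°) = -0.1219, h₀ = 1.6930 rad.
Bracket: h₀ sin ϕ sin δ + cos ϕ cos δ sin h₀ = 1.6930×0.35674×0.30403 + 0.93420×0.95266×0.99255 = 0.183622 + 0.883345 = 1.066967.
Q̄ = (S_0/π) × [bracket] = (1361/π) × 1.066967 = 462.23 W/m².
— Configuration B (ϕ=-16.9°):
Solar declination: sin δ = sin ε · sin L_s = sin 23.44° × sin 48.7° = 0.29884, so δ = +17.388°.
cos h₀ = −tan(-16.9°) tan(+17.388°) = 0.0951, h₀ = 1.4755 rad.
Bracket: h₀ sin ϕ sin δ + cos ϕ cos δ sin h₀ = 1.4755×-0.29070×0.29884 + 0.95681×0.95430×0.99546 = -0.128181 + 0.908938 = 0.780757.
Q̄ = (S_0/π) × [bracket] = (1361/π) × 0.780757 = 338.24 W/m².
Ratio Q̄_A / Q̄_B = 462.23 / 338.24 = 1.367.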